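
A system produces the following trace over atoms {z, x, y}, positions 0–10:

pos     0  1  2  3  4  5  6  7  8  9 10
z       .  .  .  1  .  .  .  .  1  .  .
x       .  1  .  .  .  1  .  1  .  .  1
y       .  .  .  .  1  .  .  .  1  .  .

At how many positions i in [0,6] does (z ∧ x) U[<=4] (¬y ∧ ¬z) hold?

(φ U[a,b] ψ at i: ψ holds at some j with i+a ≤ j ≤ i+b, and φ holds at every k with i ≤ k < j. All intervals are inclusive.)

Evaluate at each i in [0,6]:
  i=0: ✓ (rhs at j=0)
  i=1: ✓ (rhs at j=1)
  i=2: ✓ (rhs at j=2)
  i=3: ✗ (lhs fails at k=3 before rhs at j=5)
  i=4: ✗ (lhs fails at k=4 before rhs at j=5)
  i=5: ✓ (rhs at j=5)
  i=6: ✓ (rhs at j=6)
Positions where it holds: {0, 1, 2, 5, 6} → 5.

5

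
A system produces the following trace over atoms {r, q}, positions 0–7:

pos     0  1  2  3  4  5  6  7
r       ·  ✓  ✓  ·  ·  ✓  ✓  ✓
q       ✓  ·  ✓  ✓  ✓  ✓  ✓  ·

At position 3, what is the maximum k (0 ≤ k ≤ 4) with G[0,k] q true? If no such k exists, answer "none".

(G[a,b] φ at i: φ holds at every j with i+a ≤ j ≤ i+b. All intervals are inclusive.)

3

q must hold from j=3 onward; find where it first fails.
  j=3: holds
  j=4: holds
  j=5: holds
  j=6: holds
  j=7: fails
Holds on [3,6], so largest k = 3.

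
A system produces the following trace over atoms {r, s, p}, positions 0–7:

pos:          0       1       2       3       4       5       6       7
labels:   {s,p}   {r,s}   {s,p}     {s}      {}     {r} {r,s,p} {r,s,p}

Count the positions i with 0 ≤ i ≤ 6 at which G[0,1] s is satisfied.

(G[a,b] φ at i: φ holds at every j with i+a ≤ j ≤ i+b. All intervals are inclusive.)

4

Evaluate at each i in [0,6]:
  i=0: ✓ (all of [0,1])
  i=1: ✓ (all of [1,2])
  i=2: ✓ (all of [2,3])
  i=3: ✗ (fails at j=4)
  i=4: ✗ (fails at j=4)
  i=5: ✗ (fails at j=5)
  i=6: ✓ (all of [6,7])
Positions where it holds: {0, 1, 2, 6} → 4.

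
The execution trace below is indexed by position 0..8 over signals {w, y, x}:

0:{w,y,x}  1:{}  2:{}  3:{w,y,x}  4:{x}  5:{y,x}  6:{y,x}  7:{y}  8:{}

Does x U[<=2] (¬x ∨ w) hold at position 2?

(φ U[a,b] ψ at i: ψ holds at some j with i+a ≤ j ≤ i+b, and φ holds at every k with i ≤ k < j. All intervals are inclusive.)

Need some j in [2,4] with (¬x ∨ w), and x at every k in [2,j-1].
  j=2: (¬x ∨ w) holds; no prefix to check → satisfied.

Holds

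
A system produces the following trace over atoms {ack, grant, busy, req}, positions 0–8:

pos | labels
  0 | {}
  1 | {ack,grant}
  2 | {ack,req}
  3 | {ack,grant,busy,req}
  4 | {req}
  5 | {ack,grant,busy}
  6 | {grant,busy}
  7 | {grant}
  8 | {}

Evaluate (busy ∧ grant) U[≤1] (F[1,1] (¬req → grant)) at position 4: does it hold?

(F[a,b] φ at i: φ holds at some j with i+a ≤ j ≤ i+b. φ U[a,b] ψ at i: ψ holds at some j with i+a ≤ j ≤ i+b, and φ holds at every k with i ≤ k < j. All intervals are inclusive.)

Holds

Need some j in [4,5] with F[1,1] (¬req → grant), and (busy ∧ grant) at every k in [4,j-1].
  j=4: F[1,1] (¬req → grant) holds; no prefix to check → satisfied.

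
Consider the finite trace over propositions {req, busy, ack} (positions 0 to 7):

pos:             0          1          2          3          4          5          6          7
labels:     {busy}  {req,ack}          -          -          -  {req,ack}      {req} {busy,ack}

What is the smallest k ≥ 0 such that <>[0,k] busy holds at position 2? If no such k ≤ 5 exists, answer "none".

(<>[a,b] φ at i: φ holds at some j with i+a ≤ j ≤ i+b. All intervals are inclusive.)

5

Scan j = 2,3,… for busy:
  j=2: fails
  j=3: fails
  j=4: fails
  j=5: fails
  j=6: fails
  j=7: holds
First hit at j=7, so smallest k = 7-2 = 5.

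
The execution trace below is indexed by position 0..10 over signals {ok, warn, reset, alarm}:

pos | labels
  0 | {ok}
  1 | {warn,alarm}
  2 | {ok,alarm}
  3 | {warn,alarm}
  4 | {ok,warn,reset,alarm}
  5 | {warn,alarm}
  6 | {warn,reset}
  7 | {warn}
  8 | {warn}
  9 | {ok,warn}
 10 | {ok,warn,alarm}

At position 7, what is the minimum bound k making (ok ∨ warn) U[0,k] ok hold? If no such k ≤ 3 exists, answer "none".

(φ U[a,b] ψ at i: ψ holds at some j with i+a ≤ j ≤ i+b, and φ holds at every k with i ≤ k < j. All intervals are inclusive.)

2

Need earliest j ≥ 7 with ok, and (ok ∨ warn) at every k in [7,j-1].
  j=7: rhs fails.
  j=8: rhs fails.
  j=9: rhs holds; lhs holds on [7,8]. k = 2.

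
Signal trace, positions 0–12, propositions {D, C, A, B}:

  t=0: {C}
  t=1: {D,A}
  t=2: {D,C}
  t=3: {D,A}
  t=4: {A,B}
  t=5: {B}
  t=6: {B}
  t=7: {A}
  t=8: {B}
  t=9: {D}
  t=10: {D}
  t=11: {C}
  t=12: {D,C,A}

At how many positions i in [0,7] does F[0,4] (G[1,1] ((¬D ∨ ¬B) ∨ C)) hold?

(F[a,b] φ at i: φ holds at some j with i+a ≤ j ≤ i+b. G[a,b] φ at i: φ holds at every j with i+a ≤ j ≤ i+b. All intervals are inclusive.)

Evaluate at each i in [0,7]:
  i=0: ✓ (witness j=0)
  i=1: ✓ (witness j=1)
  i=2: ✓ (witness j=2)
  i=3: ✓ (witness j=3)
  i=4: ✓ (witness j=4)
  i=5: ✓ (witness j=5)
  i=6: ✓ (witness j=6)
  i=7: ✓ (witness j=7)
Positions where it holds: {0, 1, 2, 3, 4, 5, 6, 7} → 8.

8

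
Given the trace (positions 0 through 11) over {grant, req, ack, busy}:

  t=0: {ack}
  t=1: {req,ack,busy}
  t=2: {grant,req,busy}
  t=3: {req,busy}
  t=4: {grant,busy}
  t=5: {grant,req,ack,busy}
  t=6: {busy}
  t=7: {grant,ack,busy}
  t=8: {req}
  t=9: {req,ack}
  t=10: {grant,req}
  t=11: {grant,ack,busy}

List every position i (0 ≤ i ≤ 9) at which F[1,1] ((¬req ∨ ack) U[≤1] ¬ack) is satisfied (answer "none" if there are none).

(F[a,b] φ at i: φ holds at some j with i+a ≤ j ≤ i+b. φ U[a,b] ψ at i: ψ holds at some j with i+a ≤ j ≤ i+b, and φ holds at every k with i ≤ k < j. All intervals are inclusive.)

Evaluate at each i in [0,9]:
  i=0: ✓ (witness j=1)
  i=1: ✓ (witness j=2)
  i=2: ✓ (witness j=3)
  i=3: ✓ (witness j=4)
  i=4: ✓ (witness j=5)
  i=5: ✓ (witness j=6)
  i=6: ✓ (witness j=7)
  i=7: ✓ (witness j=8)
  i=8: ✓ (witness j=9)
  i=9: ✓ (witness j=10)

0, 1, 2, 3, 4, 5, 6, 7, 8, 9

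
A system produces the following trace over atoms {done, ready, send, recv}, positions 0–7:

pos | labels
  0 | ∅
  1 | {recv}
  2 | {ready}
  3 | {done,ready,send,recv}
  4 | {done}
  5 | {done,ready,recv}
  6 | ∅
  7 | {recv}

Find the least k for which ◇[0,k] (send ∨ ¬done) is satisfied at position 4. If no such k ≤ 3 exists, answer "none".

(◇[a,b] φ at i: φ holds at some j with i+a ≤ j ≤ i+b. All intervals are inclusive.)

2

Scan j = 4,5,… for (send ∨ ¬done):
  j=4: fails
  j=5: fails
  j=6: holds
First hit at j=6, so smallest k = 6-4 = 2.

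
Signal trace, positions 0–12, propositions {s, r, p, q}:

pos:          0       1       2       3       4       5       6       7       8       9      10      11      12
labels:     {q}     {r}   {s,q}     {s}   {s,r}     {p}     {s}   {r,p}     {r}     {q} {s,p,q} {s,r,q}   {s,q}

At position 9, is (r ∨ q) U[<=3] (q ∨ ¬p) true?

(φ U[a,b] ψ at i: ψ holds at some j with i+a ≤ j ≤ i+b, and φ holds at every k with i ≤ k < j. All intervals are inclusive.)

Need some j in [9,12] with (q ∨ ¬p), and (r ∨ q) at every k in [9,j-1].
  j=9: (q ∨ ¬p) holds; no prefix to check → satisfied.

Holds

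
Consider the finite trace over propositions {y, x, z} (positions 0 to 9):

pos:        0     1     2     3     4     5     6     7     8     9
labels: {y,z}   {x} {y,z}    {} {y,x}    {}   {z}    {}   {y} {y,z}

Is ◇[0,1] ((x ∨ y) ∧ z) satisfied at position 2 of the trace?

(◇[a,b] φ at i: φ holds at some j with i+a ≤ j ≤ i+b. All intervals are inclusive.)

Yes

Check ((x ∨ y) ∧ z) at each j in [2,3]:
  j=2: true
  j=3: false
Found at j=2 → formula holds.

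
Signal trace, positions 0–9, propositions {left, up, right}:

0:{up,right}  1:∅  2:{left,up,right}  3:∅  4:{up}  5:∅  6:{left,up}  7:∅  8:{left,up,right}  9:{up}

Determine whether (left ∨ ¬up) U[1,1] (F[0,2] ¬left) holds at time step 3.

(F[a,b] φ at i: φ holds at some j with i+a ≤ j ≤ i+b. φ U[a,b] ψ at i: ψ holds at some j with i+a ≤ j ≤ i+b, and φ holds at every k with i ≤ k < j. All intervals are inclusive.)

Need some j in [4,4] with F[0,2] ¬left, and (left ∨ ¬up) at every k in [3,j-1].
  j=4: F[0,2] ¬left holds; (left ∨ ¬up) holds at every k in [3,3] → satisfied.

Yes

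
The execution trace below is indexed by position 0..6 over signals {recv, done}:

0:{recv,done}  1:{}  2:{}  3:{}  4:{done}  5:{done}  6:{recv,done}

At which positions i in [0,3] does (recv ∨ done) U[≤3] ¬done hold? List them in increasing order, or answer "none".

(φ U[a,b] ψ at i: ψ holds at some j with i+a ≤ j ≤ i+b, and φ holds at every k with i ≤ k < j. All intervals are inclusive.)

Evaluate at each i in [0,3]:
  i=0: ✓ (rhs at j=1; lhs holds on [0,0])
  i=1: ✓ (rhs at j=1)
  i=2: ✓ (rhs at j=2)
  i=3: ✓ (rhs at j=3)

0, 1, 2, 3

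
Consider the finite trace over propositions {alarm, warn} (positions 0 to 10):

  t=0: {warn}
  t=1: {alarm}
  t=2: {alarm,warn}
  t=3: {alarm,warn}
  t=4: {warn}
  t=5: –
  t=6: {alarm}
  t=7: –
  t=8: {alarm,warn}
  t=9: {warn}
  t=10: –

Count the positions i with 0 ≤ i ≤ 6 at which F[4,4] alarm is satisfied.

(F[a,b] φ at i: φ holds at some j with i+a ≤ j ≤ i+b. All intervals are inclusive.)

Evaluate at each i in [0,6]:
  i=0: ✗ (none in [4,4])
  i=1: ✗ (none in [5,5])
  i=2: ✓ (witness j=6)
  i=3: ✗ (none in [7,7])
  i=4: ✓ (witness j=8)
  i=5: ✗ (none in [9,9])
  i=6: ✗ (none in [10,10])
Positions where it holds: {2, 4} → 2.

2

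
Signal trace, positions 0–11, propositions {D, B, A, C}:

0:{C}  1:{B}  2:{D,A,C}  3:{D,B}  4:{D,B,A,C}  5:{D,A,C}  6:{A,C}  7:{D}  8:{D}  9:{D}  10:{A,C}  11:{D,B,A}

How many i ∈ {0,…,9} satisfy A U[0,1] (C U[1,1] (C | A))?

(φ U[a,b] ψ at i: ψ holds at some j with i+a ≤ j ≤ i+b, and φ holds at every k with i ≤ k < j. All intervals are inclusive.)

2

Evaluate at each i in [0,9]:
  i=0: ✗ (no rhs in [0,1])
  i=1: ✗ (no rhs in [1,2])
  i=2: ✗ (no rhs in [2,3])
  i=3: ✗ (lhs fails at k=3 before rhs at j=4)
  i=4: ✓ (rhs at j=4)
  i=5: ✓ (rhs at j=5)
  i=6: ✗ (no rhs in [6,7])
  i=7: ✗ (no rhs in [7,8])
  i=8: ✗ (no rhs in [8,9])
  i=9: ✗ (lhs fails at k=9 before rhs at j=10)
Positions where it holds: {4, 5} → 2.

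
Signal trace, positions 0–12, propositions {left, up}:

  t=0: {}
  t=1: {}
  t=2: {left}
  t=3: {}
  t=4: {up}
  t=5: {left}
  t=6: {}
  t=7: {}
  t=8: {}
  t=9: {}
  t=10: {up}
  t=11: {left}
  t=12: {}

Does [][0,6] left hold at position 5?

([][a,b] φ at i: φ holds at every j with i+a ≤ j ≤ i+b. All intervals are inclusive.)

Check left at every j in [5,11]:
  j=5: true
  j=6: false
  j=7: false
  j=8: false
  j=9: false
  j=10: false
  j=11: true
Fails at j=6 → formula fails.

Does not hold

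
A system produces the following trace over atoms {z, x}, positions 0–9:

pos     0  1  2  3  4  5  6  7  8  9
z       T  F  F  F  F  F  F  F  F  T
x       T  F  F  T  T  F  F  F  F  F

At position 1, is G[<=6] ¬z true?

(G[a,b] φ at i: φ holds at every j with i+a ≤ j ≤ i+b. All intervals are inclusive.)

Check ¬z at every j in [1,7]:
  j=1: true
  j=2: true
  j=3: true
  j=4: true
  j=5: true
  j=6: true
  j=7: true
All positions satisfy it → formula holds.

Holds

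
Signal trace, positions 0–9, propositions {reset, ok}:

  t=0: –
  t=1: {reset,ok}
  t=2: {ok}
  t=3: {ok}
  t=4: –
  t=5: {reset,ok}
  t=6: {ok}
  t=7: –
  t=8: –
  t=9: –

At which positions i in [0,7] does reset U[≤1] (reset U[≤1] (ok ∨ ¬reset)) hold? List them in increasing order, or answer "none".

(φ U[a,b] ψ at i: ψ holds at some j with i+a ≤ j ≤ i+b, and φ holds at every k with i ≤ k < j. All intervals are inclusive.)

Evaluate at each i in [0,7]:
  i=0: ✓ (rhs at j=0)
  i=1: ✓ (rhs at j=1)
  i=2: ✓ (rhs at j=2)
  i=3: ✓ (rhs at j=3)
  i=4: ✓ (rhs at j=4)
  i=5: ✓ (rhs at j=5)
  i=6: ✓ (rhs at j=6)
  i=7: ✓ (rhs at j=7)

0, 1, 2, 3, 4, 5, 6, 7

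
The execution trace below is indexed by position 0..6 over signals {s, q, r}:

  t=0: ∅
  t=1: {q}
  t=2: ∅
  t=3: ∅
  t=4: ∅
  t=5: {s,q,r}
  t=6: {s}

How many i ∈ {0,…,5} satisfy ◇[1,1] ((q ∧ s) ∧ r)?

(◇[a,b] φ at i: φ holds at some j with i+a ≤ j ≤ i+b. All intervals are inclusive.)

Evaluate at each i in [0,5]:
  i=0: ✗ (none in [1,1])
  i=1: ✗ (none in [2,2])
  i=2: ✗ (none in [3,3])
  i=3: ✗ (none in [4,4])
  i=4: ✓ (witness j=5)
  i=5: ✗ (none in [6,6])
Positions where it holds: {4} → 1.

1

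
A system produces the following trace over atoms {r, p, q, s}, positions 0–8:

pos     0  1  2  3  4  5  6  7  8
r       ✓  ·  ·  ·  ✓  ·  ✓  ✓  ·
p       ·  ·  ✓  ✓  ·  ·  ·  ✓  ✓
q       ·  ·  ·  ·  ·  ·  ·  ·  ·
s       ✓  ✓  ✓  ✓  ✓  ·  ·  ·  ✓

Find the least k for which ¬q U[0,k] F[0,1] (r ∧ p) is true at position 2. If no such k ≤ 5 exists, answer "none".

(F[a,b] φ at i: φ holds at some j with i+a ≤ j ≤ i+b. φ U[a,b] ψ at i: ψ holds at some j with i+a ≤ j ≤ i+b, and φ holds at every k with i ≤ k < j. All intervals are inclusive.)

Need earliest j ≥ 2 with F[0,1] (r ∧ p), and ¬q at every k in [2,j-1].
  j=2: rhs fails.
  j=3: rhs fails.
  j=4: rhs fails.
  j=5: rhs fails.
  j=6: rhs holds; lhs holds on [2,5]. k = 4.

4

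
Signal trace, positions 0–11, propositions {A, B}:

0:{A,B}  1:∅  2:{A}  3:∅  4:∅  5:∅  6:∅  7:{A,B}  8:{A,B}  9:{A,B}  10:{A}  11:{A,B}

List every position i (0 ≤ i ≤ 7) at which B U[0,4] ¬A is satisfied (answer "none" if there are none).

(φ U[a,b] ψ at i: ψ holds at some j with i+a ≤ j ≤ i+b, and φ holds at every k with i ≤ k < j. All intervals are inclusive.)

0, 1, 3, 4, 5, 6

Evaluate at each i in [0,7]:
  i=0: ✓ (rhs at j=1; lhs holds on [0,0])
  i=1: ✓ (rhs at j=1)
  i=2: ✗ (lhs fails at k=2 before rhs at j=3)
  i=3: ✓ (rhs at j=3)
  i=4: ✓ (rhs at j=4)
  i=5: ✓ (rhs at j=5)
  i=6: ✓ (rhs at j=6)
  i=7: ✗ (no rhs in [7,11])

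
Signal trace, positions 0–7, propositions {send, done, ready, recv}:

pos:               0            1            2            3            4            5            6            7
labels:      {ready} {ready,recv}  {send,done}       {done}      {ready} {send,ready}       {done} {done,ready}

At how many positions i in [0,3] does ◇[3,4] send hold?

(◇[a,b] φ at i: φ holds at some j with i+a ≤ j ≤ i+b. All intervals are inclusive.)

Evaluate at each i in [0,3]:
  i=0: ✗ (none in [3,4])
  i=1: ✓ (witness j=5)
  i=2: ✓ (witness j=5)
  i=3: ✗ (none in [6,7])
Positions where it holds: {1, 2} → 2.

2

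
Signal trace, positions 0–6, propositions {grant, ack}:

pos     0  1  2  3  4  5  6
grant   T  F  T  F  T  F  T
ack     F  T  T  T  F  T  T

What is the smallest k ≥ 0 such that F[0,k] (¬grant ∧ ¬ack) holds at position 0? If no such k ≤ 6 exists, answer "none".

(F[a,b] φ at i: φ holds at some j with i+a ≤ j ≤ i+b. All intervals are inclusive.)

none

Scan j = 0,1,… for (¬grant ∧ ¬ack):
  j=0: fails
  j=1: fails
  j=2: fails
  j=3: fails
  j=4: fails
  j=5: fails
  j=6: fails
No j in [0,6] satisfies it → none.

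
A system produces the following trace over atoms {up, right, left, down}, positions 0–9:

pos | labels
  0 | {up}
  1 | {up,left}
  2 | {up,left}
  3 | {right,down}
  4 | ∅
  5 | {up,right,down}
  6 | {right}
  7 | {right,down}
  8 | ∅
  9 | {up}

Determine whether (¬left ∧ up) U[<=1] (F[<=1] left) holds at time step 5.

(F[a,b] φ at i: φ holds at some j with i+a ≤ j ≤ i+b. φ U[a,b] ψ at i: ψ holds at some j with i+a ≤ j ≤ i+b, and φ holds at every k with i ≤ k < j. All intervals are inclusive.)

No

Need some j in [5,6] with F[<=1] left, and (¬left ∧ up) at every k in [5,j-1].
  j=5: F[<=1] left — fails (none in [5,6]).
  j=6: F[<=1] left — fails (none in [6,7]).
No j in the window works → until fails.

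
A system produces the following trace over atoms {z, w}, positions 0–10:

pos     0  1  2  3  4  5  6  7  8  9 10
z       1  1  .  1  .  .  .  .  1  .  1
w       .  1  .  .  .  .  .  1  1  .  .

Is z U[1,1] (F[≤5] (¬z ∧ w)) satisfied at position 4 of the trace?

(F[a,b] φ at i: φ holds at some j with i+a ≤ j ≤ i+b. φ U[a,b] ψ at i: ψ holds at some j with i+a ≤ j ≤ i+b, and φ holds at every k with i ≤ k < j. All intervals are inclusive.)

Need some j in [5,5] with F[≤5] (¬z ∧ w), and z at every k in [4,j-1].
  j=5: F[≤5] (¬z ∧ w) holds, but z fails at k=4 → not this j.
No j in the window works → until fails.

False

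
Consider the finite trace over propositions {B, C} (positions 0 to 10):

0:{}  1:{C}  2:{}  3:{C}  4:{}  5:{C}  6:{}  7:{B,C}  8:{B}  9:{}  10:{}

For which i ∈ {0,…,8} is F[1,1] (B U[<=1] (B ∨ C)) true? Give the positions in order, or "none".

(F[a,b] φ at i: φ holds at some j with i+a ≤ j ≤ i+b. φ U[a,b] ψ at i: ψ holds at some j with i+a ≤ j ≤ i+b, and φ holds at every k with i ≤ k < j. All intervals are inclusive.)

0, 2, 4, 6, 7

Evaluate at each i in [0,8]:
  i=0: ✓ (witness j=1)
  i=1: ✗ (none in [2,2])
  i=2: ✓ (witness j=3)
  i=3: ✗ (none in [4,4])
  i=4: ✓ (witness j=5)
  i=5: ✗ (none in [6,6])
  i=6: ✓ (witness j=7)
  i=7: ✓ (witness j=8)
  i=8: ✗ (none in [9,9])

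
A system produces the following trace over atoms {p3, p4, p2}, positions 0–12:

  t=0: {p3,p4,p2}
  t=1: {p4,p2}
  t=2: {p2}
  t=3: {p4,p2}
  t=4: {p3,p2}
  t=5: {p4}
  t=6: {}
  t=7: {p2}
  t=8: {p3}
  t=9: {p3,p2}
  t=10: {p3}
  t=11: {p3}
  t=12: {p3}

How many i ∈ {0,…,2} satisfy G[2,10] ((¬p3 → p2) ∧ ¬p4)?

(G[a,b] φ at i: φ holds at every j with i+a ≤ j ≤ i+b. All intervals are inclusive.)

0

Evaluate at each i in [0,2]:
  i=0: ✗ (fails at j=3)
  i=1: ✗ (fails at j=3)
  i=2: ✗ (fails at j=5)
Positions where it holds: {} → 0.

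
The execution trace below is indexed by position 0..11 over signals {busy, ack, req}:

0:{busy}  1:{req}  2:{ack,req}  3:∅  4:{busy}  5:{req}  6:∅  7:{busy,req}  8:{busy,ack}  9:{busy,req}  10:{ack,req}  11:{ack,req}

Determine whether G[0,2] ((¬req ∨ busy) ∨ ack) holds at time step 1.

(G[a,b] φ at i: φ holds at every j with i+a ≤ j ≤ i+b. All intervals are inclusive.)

Does not hold

Check ((¬req ∨ busy) ∨ ack) at every j in [1,3]:
  j=1: false
  j=2: true
  j=3: true
Fails at j=1 → formula fails.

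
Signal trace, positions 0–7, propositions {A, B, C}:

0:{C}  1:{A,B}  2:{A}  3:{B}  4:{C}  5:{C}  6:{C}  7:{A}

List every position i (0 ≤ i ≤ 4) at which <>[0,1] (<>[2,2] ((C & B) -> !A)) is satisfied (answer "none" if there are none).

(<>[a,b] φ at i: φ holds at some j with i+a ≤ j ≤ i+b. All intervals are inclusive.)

Evaluate at each i in [0,4]:
  i=0: ✓ (witness j=0)
  i=1: ✓ (witness j=1)
  i=2: ✓ (witness j=2)
  i=3: ✓ (witness j=3)
  i=4: ✓ (witness j=4)

0, 1, 2, 3, 4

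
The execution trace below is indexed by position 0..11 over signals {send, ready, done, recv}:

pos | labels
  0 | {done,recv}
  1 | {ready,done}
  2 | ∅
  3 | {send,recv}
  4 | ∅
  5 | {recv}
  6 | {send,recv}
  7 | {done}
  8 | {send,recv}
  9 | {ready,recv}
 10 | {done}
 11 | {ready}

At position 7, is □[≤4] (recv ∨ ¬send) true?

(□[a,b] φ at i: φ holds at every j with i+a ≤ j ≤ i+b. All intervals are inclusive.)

Yes

Check (recv ∨ ¬send) at every j in [7,11]:
  j=7: true
  j=8: true
  j=9: true
  j=10: true
  j=11: true
All positions satisfy it → formula holds.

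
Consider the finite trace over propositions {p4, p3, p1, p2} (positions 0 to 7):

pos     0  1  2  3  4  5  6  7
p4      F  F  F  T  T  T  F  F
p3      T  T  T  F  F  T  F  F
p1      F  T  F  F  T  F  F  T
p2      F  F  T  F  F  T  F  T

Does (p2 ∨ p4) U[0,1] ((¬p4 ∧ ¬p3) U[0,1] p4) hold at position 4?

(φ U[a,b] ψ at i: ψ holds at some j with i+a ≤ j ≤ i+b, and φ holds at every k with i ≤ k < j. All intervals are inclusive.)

Need some j in [4,5] with ((¬p4 ∧ ¬p3) U[0,1] p4), and (p2 ∨ p4) at every k in [4,j-1].
  j=4: ((¬p4 ∧ ¬p3) U[0,1] p4) holds; no prefix to check → satisfied.

True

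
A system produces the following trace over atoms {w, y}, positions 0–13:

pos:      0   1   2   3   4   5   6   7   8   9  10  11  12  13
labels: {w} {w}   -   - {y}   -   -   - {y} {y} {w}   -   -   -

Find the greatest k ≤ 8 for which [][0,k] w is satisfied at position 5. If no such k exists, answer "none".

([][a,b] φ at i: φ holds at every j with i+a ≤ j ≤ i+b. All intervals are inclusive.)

none

w must hold from j=5 onward; find where it first fails.
  j=5: fails → no k works.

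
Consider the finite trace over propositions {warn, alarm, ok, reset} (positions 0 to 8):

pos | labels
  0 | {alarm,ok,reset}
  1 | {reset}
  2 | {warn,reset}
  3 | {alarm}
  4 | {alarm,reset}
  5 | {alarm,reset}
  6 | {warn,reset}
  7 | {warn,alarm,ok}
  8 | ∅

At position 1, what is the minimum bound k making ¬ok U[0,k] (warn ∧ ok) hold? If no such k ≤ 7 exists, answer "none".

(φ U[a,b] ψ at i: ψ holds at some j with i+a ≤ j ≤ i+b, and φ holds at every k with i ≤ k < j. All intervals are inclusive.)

Need earliest j ≥ 1 with (warn ∧ ok), and ¬ok at every k in [1,j-1].
  j=1: rhs fails.
  j=2: rhs fails.
  j=3: rhs fails.
  j=4: rhs fails.
  j=5: rhs fails.
  j=6: rhs fails.
  j=7: rhs holds; lhs holds on [1,6]. k = 6.

6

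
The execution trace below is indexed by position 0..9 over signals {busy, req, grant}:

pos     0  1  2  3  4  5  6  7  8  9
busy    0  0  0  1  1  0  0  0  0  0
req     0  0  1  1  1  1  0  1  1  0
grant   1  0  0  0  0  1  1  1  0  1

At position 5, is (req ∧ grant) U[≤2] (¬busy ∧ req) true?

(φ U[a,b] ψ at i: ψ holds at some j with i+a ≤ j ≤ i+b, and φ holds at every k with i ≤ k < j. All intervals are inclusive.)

Need some j in [5,7] with (¬busy ∧ req), and (req ∧ grant) at every k in [5,j-1].
  j=5: (¬busy ∧ req) holds; no prefix to check → satisfied.

True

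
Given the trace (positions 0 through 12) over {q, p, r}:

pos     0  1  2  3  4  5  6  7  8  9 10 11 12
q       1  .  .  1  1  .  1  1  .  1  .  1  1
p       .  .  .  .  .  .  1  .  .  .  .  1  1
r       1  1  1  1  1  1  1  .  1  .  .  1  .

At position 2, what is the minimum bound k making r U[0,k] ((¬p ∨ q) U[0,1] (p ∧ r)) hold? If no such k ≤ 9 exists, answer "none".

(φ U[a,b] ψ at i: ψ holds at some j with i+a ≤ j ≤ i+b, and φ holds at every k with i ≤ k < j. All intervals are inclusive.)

Need earliest j ≥ 2 with ((¬p ∨ q) U[0,1] (p ∧ r)), and r at every k in [2,j-1].
  j=2: rhs fails.
  j=3: rhs fails.
  j=4: rhs fails.
  j=5: rhs holds; lhs holds on [2,4]. k = 3.

3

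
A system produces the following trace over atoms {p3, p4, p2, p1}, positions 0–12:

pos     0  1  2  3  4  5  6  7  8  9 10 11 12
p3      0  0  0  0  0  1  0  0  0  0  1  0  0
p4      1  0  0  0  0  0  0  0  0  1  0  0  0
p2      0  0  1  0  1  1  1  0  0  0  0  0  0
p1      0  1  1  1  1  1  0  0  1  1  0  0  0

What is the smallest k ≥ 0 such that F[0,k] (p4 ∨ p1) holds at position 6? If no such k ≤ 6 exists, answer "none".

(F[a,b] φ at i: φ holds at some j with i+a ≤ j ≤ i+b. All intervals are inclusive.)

Scan j = 6,7,… for (p4 ∨ p1):
  j=6: fails
  j=7: fails
  j=8: holds
First hit at j=8, so smallest k = 8-6 = 2.

2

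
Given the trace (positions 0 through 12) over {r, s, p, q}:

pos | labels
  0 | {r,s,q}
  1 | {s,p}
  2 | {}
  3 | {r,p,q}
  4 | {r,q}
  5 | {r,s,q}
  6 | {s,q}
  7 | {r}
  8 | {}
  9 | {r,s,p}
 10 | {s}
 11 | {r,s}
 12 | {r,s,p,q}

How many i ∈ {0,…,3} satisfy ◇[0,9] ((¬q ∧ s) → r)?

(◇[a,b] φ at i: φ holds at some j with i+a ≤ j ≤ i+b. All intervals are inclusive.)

4

Evaluate at each i in [0,3]:
  i=0: ✓ (witness j=0)
  i=1: ✓ (witness j=2)
  i=2: ✓ (witness j=2)
  i=3: ✓ (witness j=3)
Positions where it holds: {0, 1, 2, 3} → 4.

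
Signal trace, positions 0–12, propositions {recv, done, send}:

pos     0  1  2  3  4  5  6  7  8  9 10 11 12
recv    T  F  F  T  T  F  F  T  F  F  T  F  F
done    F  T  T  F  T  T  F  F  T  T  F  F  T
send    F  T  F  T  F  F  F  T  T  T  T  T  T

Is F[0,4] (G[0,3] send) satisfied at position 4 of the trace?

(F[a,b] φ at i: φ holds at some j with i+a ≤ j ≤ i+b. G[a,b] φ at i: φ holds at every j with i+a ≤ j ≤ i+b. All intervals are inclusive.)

Yes

Check G[0,3] send at each j in [4,8]:
  j=4: fails at 4
  j=5: fails at 5
  j=6: fails at 6
  j=7: holds on [7,10]
  j=8: holds on [8,11]
Found at j=7 → formula holds.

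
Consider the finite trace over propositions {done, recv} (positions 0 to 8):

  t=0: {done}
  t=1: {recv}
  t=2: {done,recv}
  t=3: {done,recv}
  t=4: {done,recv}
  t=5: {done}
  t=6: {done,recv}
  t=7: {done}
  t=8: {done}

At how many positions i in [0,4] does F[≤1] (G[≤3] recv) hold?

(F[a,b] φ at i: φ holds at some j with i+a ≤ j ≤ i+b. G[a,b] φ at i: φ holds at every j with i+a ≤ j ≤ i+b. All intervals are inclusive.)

2

Evaluate at each i in [0,4]:
  i=0: ✓ (witness j=1)
  i=1: ✓ (witness j=1)
  i=2: ✗ (none in [2,3])
  i=3: ✗ (none in [3,4])
  i=4: ✗ (none in [4,5])
Positions where it holds: {0, 1} → 2.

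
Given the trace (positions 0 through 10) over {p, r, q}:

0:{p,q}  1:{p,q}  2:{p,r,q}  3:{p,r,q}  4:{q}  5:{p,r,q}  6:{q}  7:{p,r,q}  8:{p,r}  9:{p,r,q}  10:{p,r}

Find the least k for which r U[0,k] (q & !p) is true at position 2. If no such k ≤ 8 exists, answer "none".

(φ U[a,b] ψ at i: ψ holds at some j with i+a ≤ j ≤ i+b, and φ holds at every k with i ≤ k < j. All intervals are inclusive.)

2

Need earliest j ≥ 2 with (q & !p), and r at every k in [2,j-1].
  j=2: rhs fails.
  j=3: rhs fails.
  j=4: rhs holds; lhs holds on [2,3]. k = 2.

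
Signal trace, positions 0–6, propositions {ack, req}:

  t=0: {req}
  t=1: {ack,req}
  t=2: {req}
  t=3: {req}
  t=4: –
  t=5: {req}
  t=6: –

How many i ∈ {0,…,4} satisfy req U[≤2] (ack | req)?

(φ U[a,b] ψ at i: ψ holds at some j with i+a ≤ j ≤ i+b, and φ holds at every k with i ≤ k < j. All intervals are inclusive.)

Evaluate at each i in [0,4]:
  i=0: ✓ (rhs at j=0)
  i=1: ✓ (rhs at j=1)
  i=2: ✓ (rhs at j=2)
  i=3: ✓ (rhs at j=3)
  i=4: ✗ (lhs fails at k=4 before rhs at j=5)
Positions where it holds: {0, 1, 2, 3} → 4.

4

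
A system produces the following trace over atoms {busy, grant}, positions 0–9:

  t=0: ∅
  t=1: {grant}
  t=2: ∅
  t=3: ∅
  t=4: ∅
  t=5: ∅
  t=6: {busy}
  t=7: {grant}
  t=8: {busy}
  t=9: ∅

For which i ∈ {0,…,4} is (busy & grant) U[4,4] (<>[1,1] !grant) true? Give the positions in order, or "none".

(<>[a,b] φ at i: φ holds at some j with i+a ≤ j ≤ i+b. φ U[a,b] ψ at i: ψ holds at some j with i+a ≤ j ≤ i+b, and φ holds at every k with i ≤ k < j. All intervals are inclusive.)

none

Evaluate at each i in [0,4]:
  i=0: ✗ (lhs fails at k=0 before rhs at j=4)
  i=1: ✗ (lhs fails at k=1 before rhs at j=5)
  i=2: ✗ (no rhs in [6,6])
  i=3: ✗ (lhs fails at k=3 before rhs at j=7)
  i=4: ✗ (lhs fails at k=4 before rhs at j=8)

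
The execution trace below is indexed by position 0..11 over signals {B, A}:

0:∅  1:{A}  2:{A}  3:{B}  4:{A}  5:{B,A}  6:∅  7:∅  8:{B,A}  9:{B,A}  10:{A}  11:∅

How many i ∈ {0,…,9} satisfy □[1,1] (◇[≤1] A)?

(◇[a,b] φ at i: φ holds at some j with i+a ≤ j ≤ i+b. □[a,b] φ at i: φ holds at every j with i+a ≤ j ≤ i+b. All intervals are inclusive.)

9

Evaluate at each i in [0,9]:
  i=0: ✓ (all of [1,1])
  i=1: ✓ (all of [2,2])
  i=2: ✓ (all of [3,3])
  i=3: ✓ (all of [4,4])
  i=4: ✓ (all of [5,5])
  i=5: ✗ (fails at j=6)
  i=6: ✓ (all of [7,7])
  i=7: ✓ (all of [8,8])
  i=8: ✓ (all of [9,9])
  i=9: ✓ (all of [10,10])
Positions where it holds: {0, 1, 2, 3, 4, 6, 7, 8, 9} → 9.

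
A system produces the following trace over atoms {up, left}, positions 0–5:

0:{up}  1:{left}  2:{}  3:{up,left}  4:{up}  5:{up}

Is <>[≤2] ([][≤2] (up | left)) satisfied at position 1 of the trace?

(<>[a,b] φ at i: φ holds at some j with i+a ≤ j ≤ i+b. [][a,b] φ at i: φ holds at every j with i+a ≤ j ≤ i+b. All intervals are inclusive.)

True

Check [][≤2] (up | left) at each j in [1,3]:
  j=1: fails at 2
  j=2: fails at 2
  j=3: holds on [3,5]
Found at j=3 → formula holds.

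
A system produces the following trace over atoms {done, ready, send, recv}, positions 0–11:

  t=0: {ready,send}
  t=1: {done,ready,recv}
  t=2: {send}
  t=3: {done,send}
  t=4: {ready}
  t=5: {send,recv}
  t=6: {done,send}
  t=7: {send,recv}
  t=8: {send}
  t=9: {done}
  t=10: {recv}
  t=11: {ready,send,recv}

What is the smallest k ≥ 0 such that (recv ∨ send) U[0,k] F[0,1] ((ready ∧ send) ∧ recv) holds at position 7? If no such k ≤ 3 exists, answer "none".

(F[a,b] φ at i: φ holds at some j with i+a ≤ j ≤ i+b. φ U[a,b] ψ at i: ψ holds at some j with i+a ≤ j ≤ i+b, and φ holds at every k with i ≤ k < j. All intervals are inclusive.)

none

Need earliest j ≥ 7 with F[0,1] ((ready ∧ send) ∧ recv), and (recv ∨ send) at every k in [7,j-1].
  j=7: rhs fails.
  j=8: rhs fails.
  j=9: rhs fails.
  j=10: rhs holds but lhs fails at k=9.
No witness within the range → none.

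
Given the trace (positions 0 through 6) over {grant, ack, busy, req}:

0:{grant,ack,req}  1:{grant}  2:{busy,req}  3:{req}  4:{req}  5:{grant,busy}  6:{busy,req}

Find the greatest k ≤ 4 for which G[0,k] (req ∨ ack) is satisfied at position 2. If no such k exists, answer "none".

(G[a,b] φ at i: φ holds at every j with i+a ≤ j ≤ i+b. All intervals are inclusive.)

(req ∨ ack) must hold from j=2 onward; find where it first fails.
  j=2: holds
  j=3: holds
  j=4: holds
  j=5: fails
Holds on [2,4], so largest k = 2.

2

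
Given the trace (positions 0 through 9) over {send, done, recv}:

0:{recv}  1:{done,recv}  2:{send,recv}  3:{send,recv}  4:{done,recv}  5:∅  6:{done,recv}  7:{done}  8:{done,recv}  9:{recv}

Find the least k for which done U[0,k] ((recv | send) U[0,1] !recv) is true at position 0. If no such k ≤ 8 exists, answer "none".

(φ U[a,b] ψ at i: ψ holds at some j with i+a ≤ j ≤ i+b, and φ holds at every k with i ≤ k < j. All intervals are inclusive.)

none

Need earliest j ≥ 0 with ((recv | send) U[0,1] !recv), and done at every k in [0,j-1].
  j=0: rhs fails.
  j=1: rhs fails.
  j=2: rhs fails.
  j=3: rhs fails.
  j=4: rhs holds but lhs fails at k=0.
  j=5: rhs holds but lhs fails at k=0.
  j=6: rhs holds but lhs fails at k=0.
  j=7: rhs holds but lhs fails at k=0.
  j=8: rhs fails.
No witness within the range → none.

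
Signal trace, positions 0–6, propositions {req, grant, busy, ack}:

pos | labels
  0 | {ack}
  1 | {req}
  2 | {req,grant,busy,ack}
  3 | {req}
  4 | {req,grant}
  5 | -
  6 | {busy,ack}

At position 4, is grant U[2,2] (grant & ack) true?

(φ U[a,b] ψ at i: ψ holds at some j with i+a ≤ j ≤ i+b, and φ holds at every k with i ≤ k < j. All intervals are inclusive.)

Need some j in [6,6] with (grant & ack), and grant at every k in [4,j-1].
  j=6: (grant & ack) false.
No j in the window works → until fails.

No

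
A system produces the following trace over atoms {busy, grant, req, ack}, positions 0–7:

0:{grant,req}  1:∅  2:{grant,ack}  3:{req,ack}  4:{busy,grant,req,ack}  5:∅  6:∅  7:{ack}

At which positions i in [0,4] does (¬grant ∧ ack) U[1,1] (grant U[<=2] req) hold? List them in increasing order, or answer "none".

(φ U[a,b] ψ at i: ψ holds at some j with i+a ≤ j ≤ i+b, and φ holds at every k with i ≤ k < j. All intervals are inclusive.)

3

Evaluate at each i in [0,4]:
  i=0: ✗ (no rhs in [1,1])
  i=1: ✗ (lhs fails at k=1 before rhs at j=2)
  i=2: ✗ (lhs fails at k=2 before rhs at j=3)
  i=3: ✓ (rhs at j=4; lhs holds on [3,3])
  i=4: ✗ (no rhs in [5,5])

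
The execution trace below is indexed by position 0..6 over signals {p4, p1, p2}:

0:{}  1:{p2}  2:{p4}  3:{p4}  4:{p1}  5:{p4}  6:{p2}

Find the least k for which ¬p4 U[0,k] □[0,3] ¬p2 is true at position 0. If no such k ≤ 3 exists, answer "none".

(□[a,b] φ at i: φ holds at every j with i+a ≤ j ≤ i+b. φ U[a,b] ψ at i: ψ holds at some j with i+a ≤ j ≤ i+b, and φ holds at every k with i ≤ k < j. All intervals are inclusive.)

Need earliest j ≥ 0 with □[0,3] ¬p2, and ¬p4 at every k in [0,j-1].
  j=0: rhs fails.
  j=1: rhs fails.
  j=2: rhs holds; lhs holds on [0,1]. k = 2.

2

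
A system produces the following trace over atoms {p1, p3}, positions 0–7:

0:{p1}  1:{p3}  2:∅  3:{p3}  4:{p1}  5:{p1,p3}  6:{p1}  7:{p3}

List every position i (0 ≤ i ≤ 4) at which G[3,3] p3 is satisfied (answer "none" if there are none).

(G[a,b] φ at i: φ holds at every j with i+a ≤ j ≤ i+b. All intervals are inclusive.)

Evaluate at each i in [0,4]:
  i=0: ✓ (all of [3,3])
  i=1: ✗ (fails at j=4)
  i=2: ✓ (all of [5,5])
  i=3: ✗ (fails at j=6)
  i=4: ✓ (all of [7,7])

0, 2, 4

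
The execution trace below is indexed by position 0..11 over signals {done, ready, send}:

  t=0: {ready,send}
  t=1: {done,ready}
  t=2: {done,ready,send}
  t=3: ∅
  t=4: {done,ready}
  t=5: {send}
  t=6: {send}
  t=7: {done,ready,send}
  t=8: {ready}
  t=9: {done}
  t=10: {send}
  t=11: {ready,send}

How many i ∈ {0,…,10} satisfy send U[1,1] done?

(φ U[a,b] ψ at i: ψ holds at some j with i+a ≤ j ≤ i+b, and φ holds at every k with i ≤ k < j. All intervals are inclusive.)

2

Evaluate at each i in [0,10]:
  i=0: ✓ (rhs at j=1; lhs holds on [0,0])
  i=1: ✗ (lhs fails at k=1 before rhs at j=2)
  i=2: ✗ (no rhs in [3,3])
  i=3: ✗ (lhs fails at k=3 before rhs at j=4)
  i=4: ✗ (no rhs in [5,5])
  i=5: ✗ (no rhs in [6,6])
  i=6: ✓ (rhs at j=7; lhs holds on [6,6])
  i=7: ✗ (no rhs in [8,8])
  i=8: ✗ (lhs fails at k=8 before rhs at j=9)
  i=9: ✗ (no rhs in [10,10])
  i=10: ✗ (no rhs in [11,11])
Positions where it holds: {0, 6} → 2.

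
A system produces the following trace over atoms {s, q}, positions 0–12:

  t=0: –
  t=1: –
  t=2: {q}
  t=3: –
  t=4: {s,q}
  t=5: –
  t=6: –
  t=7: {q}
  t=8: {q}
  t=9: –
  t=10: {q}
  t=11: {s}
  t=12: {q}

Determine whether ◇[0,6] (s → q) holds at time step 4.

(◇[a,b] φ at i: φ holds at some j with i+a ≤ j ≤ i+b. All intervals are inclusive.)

Holds

Check (s → q) at each j in [4,10]:
  j=4: true
  j=5: true
  j=6: true
  j=7: true
  j=8: true
  j=9: true
  j=10: true
Found at j=4 → formula holds.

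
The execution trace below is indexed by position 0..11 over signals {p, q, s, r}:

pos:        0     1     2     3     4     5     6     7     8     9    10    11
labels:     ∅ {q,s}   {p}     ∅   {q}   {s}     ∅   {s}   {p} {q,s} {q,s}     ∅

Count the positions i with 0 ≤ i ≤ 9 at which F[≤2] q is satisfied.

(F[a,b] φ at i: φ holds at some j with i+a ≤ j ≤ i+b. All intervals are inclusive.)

Evaluate at each i in [0,9]:
  i=0: ✓ (witness j=1)
  i=1: ✓ (witness j=1)
  i=2: ✓ (witness j=4)
  i=3: ✓ (witness j=4)
  i=4: ✓ (witness j=4)
  i=5: ✗ (none in [5,7])
  i=6: ✗ (none in [6,8])
  i=7: ✓ (witness j=9)
  i=8: ✓ (witness j=9)
  i=9: ✓ (witness j=9)
Positions where it holds: {0, 1, 2, 3, 4, 7, 8, 9} → 8.

8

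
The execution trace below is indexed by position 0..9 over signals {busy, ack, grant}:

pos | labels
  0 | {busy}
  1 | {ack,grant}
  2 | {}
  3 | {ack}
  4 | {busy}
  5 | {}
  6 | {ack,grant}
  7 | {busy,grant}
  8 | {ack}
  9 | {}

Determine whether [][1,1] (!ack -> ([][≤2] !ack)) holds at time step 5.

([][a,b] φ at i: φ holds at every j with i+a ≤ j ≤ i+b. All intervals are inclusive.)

Check (!ack -> ([][≤2] !ack)) at every j in [6,6]:
  j=6: antecedent false → ✓
All positions satisfy it → formula holds.

Yes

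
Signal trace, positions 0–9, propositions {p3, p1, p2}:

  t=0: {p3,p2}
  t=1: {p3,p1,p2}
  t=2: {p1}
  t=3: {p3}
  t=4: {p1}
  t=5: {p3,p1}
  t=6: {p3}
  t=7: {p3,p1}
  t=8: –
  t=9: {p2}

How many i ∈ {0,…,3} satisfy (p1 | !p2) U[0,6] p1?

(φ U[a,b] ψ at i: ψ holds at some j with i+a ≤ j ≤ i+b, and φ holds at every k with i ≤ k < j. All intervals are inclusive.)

3

Evaluate at each i in [0,3]:
  i=0: ✗ (lhs fails at k=0 before rhs at j=1)
  i=1: ✓ (rhs at j=1)
  i=2: ✓ (rhs at j=2)
  i=3: ✓ (rhs at j=4; lhs holds on [3,3])
Positions where it holds: {1, 2, 3} → 3.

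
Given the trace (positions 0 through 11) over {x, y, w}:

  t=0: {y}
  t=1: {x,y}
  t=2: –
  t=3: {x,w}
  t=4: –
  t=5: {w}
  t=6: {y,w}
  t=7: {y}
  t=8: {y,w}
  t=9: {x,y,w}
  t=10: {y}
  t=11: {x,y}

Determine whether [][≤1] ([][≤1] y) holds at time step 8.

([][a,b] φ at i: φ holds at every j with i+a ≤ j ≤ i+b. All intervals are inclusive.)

Check [][≤1] y at every j in [8,9]:
  j=8: holds on [8,9]
  j=9: holds on [9,10]
All positions satisfy it → formula holds.

Holds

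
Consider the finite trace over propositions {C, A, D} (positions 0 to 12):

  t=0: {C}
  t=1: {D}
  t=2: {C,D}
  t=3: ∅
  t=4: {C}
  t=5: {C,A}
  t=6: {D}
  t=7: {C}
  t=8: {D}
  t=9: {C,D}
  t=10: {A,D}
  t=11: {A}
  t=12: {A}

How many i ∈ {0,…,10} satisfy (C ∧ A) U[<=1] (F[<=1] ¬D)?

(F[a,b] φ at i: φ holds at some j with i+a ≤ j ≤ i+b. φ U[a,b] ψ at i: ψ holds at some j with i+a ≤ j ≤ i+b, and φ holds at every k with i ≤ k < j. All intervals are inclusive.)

8

Evaluate at each i in [0,10]:
  i=0: ✓ (rhs at j=0)
  i=1: ✗ (lhs fails at k=1 before rhs at j=2)
  i=2: ✓ (rhs at j=2)
  i=3: ✓ (rhs at j=3)
  i=4: ✓ (rhs at j=4)
  i=5: ✓ (rhs at j=5)
  i=6: ✓ (rhs at j=6)
  i=7: ✓ (rhs at j=7)
  i=8: ✗ (no rhs in [8,9])
  i=9: ✗ (lhs fails at k=9 before rhs at j=10)
  i=10: ✓ (rhs at j=10)
Positions where it holds: {0, 2, 3, 4, 5, 6, 7, 10} → 8.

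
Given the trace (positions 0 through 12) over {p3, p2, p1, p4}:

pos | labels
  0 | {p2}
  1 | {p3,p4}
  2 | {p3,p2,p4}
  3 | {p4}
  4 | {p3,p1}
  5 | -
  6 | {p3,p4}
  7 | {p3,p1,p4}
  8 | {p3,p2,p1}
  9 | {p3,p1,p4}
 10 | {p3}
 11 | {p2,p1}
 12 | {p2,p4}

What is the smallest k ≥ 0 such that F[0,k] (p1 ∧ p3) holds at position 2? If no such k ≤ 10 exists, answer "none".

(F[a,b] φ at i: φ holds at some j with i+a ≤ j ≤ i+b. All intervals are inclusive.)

Scan j = 2,3,… for (p1 ∧ p3):
  j=2: fails
  j=3: fails
  j=4: holds
First hit at j=4, so smallest k = 4-2 = 2.

2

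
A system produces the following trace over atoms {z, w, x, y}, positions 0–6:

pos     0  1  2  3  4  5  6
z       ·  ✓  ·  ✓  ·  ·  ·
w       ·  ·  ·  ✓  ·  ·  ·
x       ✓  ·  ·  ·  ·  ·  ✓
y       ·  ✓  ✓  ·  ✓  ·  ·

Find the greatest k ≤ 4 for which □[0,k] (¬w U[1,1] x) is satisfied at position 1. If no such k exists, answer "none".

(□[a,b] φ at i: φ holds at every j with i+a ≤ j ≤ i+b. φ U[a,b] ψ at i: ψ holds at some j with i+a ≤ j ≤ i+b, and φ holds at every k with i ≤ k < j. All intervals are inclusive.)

none

(¬w U[1,1] x) must hold from j=1 onward; find where it first fails.
  j=1: fails → no k works.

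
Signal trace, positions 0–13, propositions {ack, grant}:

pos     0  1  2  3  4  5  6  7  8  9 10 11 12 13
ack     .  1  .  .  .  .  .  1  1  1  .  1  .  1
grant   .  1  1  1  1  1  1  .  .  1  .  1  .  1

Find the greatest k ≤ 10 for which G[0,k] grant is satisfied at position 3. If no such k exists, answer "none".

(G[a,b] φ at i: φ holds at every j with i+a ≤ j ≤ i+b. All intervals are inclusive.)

3

grant must hold from j=3 onward; find where it first fails.
  j=3: holds
  j=4: holds
  j=5: holds
  j=6: holds
  j=7: fails
Holds on [3,6], so largest k = 3.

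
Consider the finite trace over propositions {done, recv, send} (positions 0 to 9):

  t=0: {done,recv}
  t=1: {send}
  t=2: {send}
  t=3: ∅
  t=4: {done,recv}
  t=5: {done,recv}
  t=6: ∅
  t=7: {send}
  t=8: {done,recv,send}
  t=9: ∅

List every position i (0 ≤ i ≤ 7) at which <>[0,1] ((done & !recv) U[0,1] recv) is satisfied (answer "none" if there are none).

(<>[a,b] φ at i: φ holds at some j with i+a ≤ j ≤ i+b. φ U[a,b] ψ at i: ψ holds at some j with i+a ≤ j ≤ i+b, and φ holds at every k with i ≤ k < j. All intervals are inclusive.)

Evaluate at each i in [0,7]:
  i=0: ✓ (witness j=0)
  i=1: ✗ (none in [1,2])
  i=2: ✗ (none in [2,3])
  i=3: ✓ (witness j=4)
  i=4: ✓ (witness j=4)
  i=5: ✓ (witness j=5)
  i=6: ✗ (none in [6,7])
  i=7: ✓ (witness j=8)

0, 3, 4, 5, 7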